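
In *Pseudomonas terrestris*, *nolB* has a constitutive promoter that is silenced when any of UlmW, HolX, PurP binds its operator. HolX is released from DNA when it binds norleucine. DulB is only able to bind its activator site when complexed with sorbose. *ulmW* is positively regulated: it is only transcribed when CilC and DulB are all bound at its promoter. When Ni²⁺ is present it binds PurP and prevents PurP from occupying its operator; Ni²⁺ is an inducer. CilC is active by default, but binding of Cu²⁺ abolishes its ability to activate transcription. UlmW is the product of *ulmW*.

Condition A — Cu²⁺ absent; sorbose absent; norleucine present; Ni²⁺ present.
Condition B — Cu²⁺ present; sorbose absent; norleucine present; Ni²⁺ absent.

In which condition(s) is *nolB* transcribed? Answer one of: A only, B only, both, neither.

Condition A:
Cu²⁺ is absent, so CilC is active.
Sorbose is absent, so DulB is inactive.
Required activator DulB is absent, so *ulmW* is not transcribed.
So UlmW is not produced.
Norleucine is present, so HolX is inactive.
Ni²⁺ is present, so PurP is inactive.
With no repressor bound, *nolB* is transcribed.
→ *nolB* is ON in A.
Condition B:
Cu²⁺ is present, so CilC is inactive.
Sorbose is absent, so DulB is inactive.
Required activator CilC is absent, so *ulmW* is not transcribed.
So UlmW is not produced.
Norleucine is present, so HolX is inactive.
Ni²⁺ is absent, so PurP is active.
With repressor PurP bound, *nolB* is not transcribed.
→ *nolB* is OFF in B.

A only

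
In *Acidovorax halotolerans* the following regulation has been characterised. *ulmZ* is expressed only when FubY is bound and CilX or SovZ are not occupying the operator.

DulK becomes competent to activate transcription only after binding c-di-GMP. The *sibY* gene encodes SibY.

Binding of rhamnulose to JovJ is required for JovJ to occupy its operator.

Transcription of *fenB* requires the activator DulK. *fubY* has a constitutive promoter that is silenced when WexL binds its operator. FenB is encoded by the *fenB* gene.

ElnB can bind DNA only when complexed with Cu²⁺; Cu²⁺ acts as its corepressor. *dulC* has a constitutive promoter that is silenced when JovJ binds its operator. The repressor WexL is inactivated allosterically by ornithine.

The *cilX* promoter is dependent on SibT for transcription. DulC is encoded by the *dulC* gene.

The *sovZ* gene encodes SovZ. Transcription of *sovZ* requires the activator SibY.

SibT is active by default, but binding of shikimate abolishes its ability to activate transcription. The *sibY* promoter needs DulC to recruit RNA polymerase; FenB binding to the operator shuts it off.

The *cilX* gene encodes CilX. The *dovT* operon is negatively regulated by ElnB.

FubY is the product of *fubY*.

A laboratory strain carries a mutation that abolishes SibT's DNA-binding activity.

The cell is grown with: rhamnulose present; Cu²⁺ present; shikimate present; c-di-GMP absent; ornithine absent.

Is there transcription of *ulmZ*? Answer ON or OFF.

SibT is non-functional in this strain, so it has no effect.
Required activator SibT is absent, so *cilX* is not transcribed.
So CilX is not produced.
Ornithine is absent, so WexL is active.
With repressor WexL bound, *fubY* is not transcribed.
So FubY is not produced.
Rhamnulose is present, so JovJ is active.
With repressor JovJ bound, *dulC* is not transcribed.
So DulC is not produced.
c-di-GMP is absent, so DulK is inactive.
Required activator DulK is absent, so *fenB* is not transcribed.
So FenB is not produced.
Required activator DulC is absent, so *sibY* is not transcribed.
So SibY is not produced.
Required activator SibY is absent, so *sovZ* is not transcribed.
So SovZ is not produced.
Required activator FubY is absent, so *ulmZ* is not transcribed.

OFF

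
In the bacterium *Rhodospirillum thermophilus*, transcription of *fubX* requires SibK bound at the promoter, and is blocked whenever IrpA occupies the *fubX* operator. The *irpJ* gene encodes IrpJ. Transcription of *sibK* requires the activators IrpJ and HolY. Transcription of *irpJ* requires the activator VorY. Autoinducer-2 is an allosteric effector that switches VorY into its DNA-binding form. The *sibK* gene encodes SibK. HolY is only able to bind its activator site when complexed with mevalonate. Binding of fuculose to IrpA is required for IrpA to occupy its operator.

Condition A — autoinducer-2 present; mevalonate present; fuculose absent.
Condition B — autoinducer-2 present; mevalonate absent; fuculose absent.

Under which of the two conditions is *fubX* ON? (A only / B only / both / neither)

A only

Condition A:
Autoinducer-2 is present, so VorY is active.
No repressor is bound and VorY is active, so *irpJ* is transcribed.
So IrpJ is produced and active.
Mevalonate is present, so HolY is active.
No repressor is bound and IrpJ and HolY are active, so *sibK* is transcribed.
So SibK is produced and active.
Fuculose is absent, so IrpA is inactive.
No repressor is bound and SibK is active, so *fubX* is transcribed.
→ *fubX* is ON in A.
Condition B:
Autoinducer-2 is present, so VorY is active.
No repressor is bound and VorY is active, so *irpJ* is transcribed.
So IrpJ is produced and active.
Mevalonate is absent, so HolY is inactive.
Required activator HolY is absent, so *sibK* is not transcribed.
So SibK is not produced.
Fuculose is absent, so IrpA is inactive.
Required activator SibK is absent, so *fubX* is not transcribed.
→ *fubX* is OFF in B.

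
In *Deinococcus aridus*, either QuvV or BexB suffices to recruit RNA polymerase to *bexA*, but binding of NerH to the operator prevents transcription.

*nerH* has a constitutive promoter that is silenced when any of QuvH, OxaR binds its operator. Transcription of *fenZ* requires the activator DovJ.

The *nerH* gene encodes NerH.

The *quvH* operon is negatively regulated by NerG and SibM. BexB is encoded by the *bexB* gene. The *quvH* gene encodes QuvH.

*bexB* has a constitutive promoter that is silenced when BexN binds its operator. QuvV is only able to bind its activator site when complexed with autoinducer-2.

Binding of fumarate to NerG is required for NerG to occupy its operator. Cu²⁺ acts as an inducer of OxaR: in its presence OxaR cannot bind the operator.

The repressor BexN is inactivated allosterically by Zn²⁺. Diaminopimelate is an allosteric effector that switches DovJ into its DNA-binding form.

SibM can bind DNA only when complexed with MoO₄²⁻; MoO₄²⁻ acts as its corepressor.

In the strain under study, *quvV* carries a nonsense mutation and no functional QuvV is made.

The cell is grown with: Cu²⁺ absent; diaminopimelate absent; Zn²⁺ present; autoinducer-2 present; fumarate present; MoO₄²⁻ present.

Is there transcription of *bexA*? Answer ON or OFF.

QuvV is non-functional in this strain, so it has no effect.
Zn²⁺ is present, so BexN is inactive.
With no repressor bound, *bexB* is transcribed.
So BexB is produced and active.
Fumarate is present, so NerG is active.
MoO₄²⁻ is present, so SibM is active.
With repressor NerG bound, *quvH* is not transcribed.
So QuvH is not produced.
Cu²⁺ is absent, so OxaR is active.
With repressor OxaR bound, *nerH* is not transcribed.
So NerH is not produced.
Activator BexB is present, so *bexA* is transcribed.

ON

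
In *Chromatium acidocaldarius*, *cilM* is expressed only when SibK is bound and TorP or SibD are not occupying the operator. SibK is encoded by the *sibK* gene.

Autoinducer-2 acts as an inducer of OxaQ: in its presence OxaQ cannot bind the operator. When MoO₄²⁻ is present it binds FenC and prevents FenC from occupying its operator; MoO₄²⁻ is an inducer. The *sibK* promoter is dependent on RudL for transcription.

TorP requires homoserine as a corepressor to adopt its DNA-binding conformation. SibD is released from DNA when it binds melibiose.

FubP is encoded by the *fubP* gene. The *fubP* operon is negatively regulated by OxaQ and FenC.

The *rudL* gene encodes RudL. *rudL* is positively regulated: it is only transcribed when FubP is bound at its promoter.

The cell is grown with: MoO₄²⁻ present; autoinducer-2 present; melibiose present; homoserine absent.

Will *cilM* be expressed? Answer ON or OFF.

Homoserine is absent, so TorP is inactive.
Melibiose is present, so SibD is inactive.
Autoinducer-2 is present, so OxaQ is inactive.
MoO₄²⁻ is present, so FenC is inactive.
With no repressor bound, *fubP* is transcribed.
So FubP is produced and active.
No repressor is bound and FubP is active, so *rudL* is transcribed.
So RudL is produced and active.
No repressor is bound and RudL is active, so *sibK* is transcribed.
So SibK is produced and active.
No repressor is bound and SibK is active, so *cilM* is transcribed.

ON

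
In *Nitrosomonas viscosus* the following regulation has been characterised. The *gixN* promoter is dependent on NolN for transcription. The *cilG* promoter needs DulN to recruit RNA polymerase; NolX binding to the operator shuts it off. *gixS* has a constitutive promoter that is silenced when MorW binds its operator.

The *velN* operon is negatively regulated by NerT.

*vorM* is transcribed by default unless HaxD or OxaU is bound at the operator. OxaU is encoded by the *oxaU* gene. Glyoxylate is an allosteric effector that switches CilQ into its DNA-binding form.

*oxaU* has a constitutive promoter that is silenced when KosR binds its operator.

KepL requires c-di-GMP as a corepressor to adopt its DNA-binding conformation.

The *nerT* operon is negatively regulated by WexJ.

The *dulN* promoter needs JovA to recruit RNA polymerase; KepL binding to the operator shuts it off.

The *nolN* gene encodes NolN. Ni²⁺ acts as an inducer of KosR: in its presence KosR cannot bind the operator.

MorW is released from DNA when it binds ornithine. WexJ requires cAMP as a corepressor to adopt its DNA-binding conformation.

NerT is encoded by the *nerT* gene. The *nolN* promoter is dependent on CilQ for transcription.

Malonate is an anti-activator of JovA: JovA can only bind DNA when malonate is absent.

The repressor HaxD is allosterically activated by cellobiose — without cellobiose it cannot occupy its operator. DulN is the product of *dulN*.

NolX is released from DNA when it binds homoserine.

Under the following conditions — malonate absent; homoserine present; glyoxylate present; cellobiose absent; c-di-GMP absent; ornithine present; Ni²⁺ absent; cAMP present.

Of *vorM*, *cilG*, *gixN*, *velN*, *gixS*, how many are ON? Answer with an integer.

Cellobiose is absent, so HaxD is inactive.
Ni²⁺ is absent, so KosR is active.
With repressor KosR bound, *oxaU* is not transcribed.
So OxaU is not produced.
With no repressor bound, *vorM* is transcribed.
→ *vorM* is ON.
Homoserine is present, so NolX is inactive.
c-di-GMP is absent, so KepL is inactive.
Malonate is absent, so JovA is active.
No repressor is bound and JovA is active, so *dulN* is transcribed.
So DulN is produced and active.
No repressor is bound and DulN is active, so *cilG* is transcribed.
→ *cilG* is ON.
Glyoxylate is present, so CilQ is active.
No repressor is bound and CilQ is active, so *nolN* is transcribed.
So NolN is produced and active.
No repressor is bound and NolN is active, so *gixN* is transcribed.
→ *gixN* is ON.
cAMP is present, so WexJ is active.
With repressor WexJ bound, *nerT* is not transcribed.
So NerT is not produced.
With no repressor bound, *velN* is transcribed.
→ *velN* is ON.
Ornithine is present, so MorW is inactive.
With no repressor bound, *gixS* is transcribed.
→ *gixS* is ON.
5 of the 5 genes are transcribed.

5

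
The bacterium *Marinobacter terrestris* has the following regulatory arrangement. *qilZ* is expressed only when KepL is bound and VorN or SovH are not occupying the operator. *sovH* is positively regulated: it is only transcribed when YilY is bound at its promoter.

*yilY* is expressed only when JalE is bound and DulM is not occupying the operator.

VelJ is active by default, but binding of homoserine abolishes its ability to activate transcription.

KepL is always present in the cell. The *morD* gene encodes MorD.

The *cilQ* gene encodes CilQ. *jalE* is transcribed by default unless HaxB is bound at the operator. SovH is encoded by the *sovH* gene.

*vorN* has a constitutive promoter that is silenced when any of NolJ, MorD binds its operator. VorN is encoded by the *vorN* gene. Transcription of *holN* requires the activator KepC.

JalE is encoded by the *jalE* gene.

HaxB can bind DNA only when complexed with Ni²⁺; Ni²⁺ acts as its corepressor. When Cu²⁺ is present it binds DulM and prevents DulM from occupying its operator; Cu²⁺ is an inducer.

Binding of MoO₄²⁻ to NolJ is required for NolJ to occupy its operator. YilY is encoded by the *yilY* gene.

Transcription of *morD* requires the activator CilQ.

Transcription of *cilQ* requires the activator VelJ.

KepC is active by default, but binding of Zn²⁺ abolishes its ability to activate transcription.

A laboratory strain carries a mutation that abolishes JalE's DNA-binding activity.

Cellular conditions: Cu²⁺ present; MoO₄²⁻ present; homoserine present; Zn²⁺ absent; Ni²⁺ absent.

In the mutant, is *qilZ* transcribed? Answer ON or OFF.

MoO₄²⁻ is present, so NolJ is active.
Homoserine is present, so VelJ is inactive.
Required activator VelJ is absent, so *cilQ* is not transcribed.
So CilQ is not produced.
Required activator CilQ is absent, so *morD* is not transcribed.
So MorD is not produced.
With repressor NolJ bound, *vorN* is not transcribed.
So VorN is not produced.
JalE is non-functional in this strain, so it has no effect.
Cu²⁺ is present, so DulM is inactive.
Required activator JalE is absent, so *yilY* is not transcribed.
So YilY is not produced.
Required activator YilY is absent, so *sovH* is not transcribed.
So SovH is not produced.
KepL is produced constitutively and is active.
No repressor is bound and KepL is active, so *qilZ* is transcribed.

ON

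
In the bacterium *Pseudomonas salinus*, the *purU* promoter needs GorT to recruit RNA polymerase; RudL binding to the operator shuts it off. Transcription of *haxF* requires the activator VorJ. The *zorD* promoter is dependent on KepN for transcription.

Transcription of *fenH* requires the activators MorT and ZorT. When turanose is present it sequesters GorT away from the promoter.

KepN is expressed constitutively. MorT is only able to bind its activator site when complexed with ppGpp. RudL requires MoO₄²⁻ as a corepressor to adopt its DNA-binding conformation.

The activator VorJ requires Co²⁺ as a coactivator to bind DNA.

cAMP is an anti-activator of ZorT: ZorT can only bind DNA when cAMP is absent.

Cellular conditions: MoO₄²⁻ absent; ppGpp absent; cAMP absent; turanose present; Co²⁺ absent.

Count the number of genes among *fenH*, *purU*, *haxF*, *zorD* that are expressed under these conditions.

1

ppGpp is absent, so MorT is inactive.
cAMP is absent, so ZorT is active.
Required activator MorT is absent, so *fenH* is not transcribed.
→ *fenH* is OFF.
Turanose is present, so GorT is inactive.
MoO₄²⁻ is absent, so RudL is inactive.
Required activator GorT is absent, so *purU* is not transcribed.
→ *purU* is OFF.
Co²⁺ is absent, so VorJ is inactive.
Required activator VorJ is absent, so *haxF* is not transcribed.
→ *haxF* is OFF.
KepN is produced constitutively and is active.
No repressor is bound and KepN is active, so *zorD* is transcribed.
→ *zorD* is ON.
1 of the 4 genes is transcribed.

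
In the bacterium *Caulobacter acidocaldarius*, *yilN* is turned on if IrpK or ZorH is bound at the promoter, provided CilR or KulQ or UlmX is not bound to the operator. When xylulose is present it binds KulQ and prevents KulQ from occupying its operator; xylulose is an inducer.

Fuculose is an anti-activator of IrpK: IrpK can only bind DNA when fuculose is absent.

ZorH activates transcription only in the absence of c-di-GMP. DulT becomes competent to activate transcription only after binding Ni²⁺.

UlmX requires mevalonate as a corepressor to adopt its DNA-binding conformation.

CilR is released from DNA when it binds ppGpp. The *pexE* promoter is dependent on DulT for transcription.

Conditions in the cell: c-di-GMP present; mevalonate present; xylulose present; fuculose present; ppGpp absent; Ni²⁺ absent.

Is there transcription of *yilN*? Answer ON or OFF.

ppGpp is absent, so CilR is active.
Fuculose is present, so IrpK is inactive.
c-di-GMP is present, so ZorH is inactive.
Xylulose is present, so KulQ is inactive.
Mevalonate is present, so UlmX is active.
With repressor CilR bound, *yilN* is not transcribed.

OFF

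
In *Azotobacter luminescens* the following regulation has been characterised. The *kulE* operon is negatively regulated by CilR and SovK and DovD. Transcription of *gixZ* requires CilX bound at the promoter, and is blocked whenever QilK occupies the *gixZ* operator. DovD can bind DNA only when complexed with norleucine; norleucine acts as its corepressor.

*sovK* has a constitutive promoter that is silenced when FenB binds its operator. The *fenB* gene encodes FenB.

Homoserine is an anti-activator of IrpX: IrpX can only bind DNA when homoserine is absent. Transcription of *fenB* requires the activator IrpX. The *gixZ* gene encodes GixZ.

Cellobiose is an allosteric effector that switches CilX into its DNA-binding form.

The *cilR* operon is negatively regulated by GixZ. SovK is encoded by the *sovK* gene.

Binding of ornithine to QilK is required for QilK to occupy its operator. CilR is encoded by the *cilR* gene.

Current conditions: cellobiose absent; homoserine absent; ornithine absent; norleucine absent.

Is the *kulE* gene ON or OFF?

OFF

Cellobiose is absent, so CilX is inactive.
Ornithine is absent, so QilK is inactive.
Required activator CilX is absent, so *gixZ* is not transcribed.
So GixZ is not produced.
With no repressor bound, *cilR* is transcribed.
So CilR is produced and active.
Homoserine is absent, so IrpX is active.
No repressor is bound and IrpX is active, so *fenB* is transcribed.
So FenB is produced and active.
With repressor FenB bound, *sovK* is not transcribed.
So SovK is not produced.
Norleucine is absent, so DovD is inactive.
With repressor CilR bound, *kulE* is not transcribed.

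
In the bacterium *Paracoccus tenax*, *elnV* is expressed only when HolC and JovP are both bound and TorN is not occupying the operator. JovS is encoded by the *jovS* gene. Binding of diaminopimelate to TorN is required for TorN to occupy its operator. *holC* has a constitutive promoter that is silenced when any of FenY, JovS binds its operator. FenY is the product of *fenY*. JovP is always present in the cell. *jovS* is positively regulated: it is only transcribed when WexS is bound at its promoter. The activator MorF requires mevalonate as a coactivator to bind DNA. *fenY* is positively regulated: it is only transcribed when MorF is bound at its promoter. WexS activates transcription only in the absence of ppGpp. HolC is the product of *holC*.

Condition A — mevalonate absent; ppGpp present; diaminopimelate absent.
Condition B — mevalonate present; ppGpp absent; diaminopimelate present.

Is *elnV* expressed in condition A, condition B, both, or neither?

Condition A:
Mevalonate is absent, so MorF is inactive.
Required activator MorF is absent, so *fenY* is not transcribed.
So FenY is not produced.
ppGpp is present, so WexS is inactive.
Required activator WexS is absent, so *jovS* is not transcribed.
So JovS is not produced.
With no repressor bound, *holC* is transcribed.
So HolC is produced and active.
JovP is produced constitutively and is active.
Diaminopimelate is absent, so TorN is inactive.
No repressor is bound and HolC and JovP are active, so *elnV* is transcribed.
→ *elnV* is ON in A.
Condition B:
Mevalonate is present, so MorF is active.
No repressor is bound and MorF is active, so *fenY* is transcribed.
So FenY is produced and active.
ppGpp is absent, so WexS is active.
No repressor is bound and WexS is active, so *jovS* is transcribed.
So JovS is produced and active.
With repressor FenY bound, *holC* is not transcribed.
So HolC is not produced.
JovP is produced constitutively and is active.
Diaminopimelate is present, so TorN is active.
With repressor TorN bound, *elnV* is not transcribed.
→ *elnV* is OFF in B.

A only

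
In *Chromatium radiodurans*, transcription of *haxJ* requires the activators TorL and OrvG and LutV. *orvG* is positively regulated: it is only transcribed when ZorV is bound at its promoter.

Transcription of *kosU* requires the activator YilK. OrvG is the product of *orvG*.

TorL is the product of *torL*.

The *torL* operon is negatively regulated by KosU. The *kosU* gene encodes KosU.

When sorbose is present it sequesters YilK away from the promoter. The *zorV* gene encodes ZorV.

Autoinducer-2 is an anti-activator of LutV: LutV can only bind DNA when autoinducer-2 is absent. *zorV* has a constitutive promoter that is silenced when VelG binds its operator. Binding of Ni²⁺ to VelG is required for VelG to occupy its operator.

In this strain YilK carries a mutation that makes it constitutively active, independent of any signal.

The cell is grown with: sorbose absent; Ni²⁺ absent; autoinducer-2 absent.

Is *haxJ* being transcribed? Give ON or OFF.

YilK is constitutively active in this strain.
No repressor is bound and YilK is active, so *kosU* is transcribed.
So KosU is produced and active.
With repressor KosU bound, *torL* is not transcribed.
So TorL is not produced.
Ni²⁺ is absent, so VelG is inactive.
With no repressor bound, *zorV* is transcribed.
So ZorV is produced and active.
No repressor is bound and ZorV is active, so *orvG* is transcribed.
So OrvG is produced and active.
Autoinducer-2 is absent, so LutV is active.
Required activator TorL is absent, so *haxJ* is not transcribed.

OFF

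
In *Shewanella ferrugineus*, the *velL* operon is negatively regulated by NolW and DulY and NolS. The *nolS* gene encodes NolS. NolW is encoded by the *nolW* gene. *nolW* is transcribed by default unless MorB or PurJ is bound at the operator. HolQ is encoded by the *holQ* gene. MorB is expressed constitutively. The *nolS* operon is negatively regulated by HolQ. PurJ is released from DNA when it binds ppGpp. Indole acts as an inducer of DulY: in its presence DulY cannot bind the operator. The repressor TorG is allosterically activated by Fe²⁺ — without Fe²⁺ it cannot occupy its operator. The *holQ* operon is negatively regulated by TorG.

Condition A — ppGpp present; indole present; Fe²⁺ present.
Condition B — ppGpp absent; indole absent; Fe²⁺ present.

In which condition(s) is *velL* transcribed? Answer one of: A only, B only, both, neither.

neither

Condition A:
MorB is produced constitutively and is active.
ppGpp is present, so PurJ is inactive.
With repressor MorB bound, *nolW* is not transcribed.
So NolW is not produced.
Indole is present, so DulY is inactive.
Fe²⁺ is present, so TorG is active.
With repressor TorG bound, *holQ* is not transcribed.
So HolQ is not produced.
With no repressor bound, *nolS* is transcribed.
So NolS is produced and active.
With repressor NolS bound, *velL* is not transcribed.
→ *velL* is OFF in A.
Condition B:
MorB is produced constitutively and is active.
ppGpp is absent, so PurJ is active.
With repressor MorB bound, *nolW* is not transcribed.
So NolW is not produced.
Indole is absent, so DulY is active.
Fe²⁺ is present, so TorG is active.
With repressor TorG bound, *holQ* is not transcribed.
So HolQ is not produced.
With no repressor bound, *nolS* is transcribed.
So NolS is produced and active.
With repressor DulY bound, *velL* is not transcribed.
→ *velL* is OFF in B.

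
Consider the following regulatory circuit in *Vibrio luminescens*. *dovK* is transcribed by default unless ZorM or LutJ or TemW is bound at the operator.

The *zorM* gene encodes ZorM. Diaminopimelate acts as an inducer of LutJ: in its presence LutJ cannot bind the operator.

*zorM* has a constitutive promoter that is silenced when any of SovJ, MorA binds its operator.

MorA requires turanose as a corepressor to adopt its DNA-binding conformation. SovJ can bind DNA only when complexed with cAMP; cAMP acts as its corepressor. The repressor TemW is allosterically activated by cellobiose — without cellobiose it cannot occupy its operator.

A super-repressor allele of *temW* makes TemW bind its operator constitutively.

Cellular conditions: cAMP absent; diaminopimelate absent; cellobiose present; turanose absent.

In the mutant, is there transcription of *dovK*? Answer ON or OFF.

cAMP is absent, so SovJ is inactive.
Turanose is absent, so MorA is inactive.
With no repressor bound, *zorM* is transcribed.
So ZorM is produced and active.
Diaminopimelate is absent, so LutJ is active.
TemW is constitutively active in this strain.
With repressor ZorM bound, *dovK* is not transcribed.

OFF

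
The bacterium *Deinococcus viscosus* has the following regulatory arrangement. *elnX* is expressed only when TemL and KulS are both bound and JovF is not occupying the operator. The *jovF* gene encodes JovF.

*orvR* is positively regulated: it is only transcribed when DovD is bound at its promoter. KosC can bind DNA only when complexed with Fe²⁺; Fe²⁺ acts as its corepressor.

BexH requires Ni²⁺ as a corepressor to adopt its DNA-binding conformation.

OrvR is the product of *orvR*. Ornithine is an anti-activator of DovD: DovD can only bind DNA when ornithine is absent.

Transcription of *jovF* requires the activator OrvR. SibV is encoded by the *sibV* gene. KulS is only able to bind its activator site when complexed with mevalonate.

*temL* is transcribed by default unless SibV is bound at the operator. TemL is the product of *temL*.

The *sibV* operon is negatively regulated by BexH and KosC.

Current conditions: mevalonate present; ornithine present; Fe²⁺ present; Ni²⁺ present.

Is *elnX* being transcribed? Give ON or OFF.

Ni²⁺ is present, so BexH is active.
Fe²⁺ is present, so KosC is active.
With repressor BexH bound, *sibV* is not transcribed.
So SibV is not produced.
With no repressor bound, *temL* is transcribed.
So TemL is produced and active.
Ornithine is present, so DovD is inactive.
Required activator DovD is absent, so *orvR* is not transcribed.
So OrvR is not produced.
Required activator OrvR is absent, so *jovF* is not transcribed.
So JovF is not produced.
Mevalonate is present, so KulS is active.
No repressor is bound and TemL and KulS are active, so *elnX* is transcribed.

ON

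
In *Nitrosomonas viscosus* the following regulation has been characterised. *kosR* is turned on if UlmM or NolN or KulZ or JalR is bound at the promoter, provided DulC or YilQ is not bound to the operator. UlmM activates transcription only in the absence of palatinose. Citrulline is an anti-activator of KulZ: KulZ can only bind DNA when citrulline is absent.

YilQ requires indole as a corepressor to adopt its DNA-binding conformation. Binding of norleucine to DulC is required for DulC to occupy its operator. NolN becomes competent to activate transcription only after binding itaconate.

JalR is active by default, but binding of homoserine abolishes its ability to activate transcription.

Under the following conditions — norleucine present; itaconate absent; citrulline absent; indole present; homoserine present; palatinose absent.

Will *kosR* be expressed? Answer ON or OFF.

Norleucine is present, so DulC is active.
Palatinose is absent, so UlmM is active.
Itaconate is absent, so NolN is inactive.
Citrulline is absent, so KulZ is active.
Homoserine is present, so JalR is inactive.
Indole is present, so YilQ is active.
With repressor DulC bound, *kosR* is not transcribed.

OFF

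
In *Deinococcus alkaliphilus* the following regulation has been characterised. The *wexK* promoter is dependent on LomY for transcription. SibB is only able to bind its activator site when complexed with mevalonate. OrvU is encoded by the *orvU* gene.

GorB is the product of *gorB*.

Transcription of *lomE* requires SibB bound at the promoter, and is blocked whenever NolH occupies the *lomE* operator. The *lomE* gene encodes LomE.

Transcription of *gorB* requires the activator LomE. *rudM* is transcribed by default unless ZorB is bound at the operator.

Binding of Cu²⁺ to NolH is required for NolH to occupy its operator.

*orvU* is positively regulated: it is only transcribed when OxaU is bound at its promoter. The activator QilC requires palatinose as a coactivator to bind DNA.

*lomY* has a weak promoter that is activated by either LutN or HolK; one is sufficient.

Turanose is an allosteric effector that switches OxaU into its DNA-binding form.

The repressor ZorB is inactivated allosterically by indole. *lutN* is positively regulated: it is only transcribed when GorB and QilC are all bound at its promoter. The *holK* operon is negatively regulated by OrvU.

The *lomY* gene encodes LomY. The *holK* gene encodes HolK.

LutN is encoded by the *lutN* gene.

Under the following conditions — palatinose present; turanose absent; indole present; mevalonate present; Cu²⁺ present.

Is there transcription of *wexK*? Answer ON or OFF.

Cu²⁺ is present, so NolH is active.
Mevalonate is present, so SibB is active.
With repressor NolH bound, *lomE* is not transcribed.
So LomE is not produced.
Required activator LomE is absent, so *gorB* is not transcribed.
So GorB is not produced.
Palatinose is present, so QilC is active.
Required activator GorB is absent, so *lutN* is not transcribed.
So LutN is not produced.
Turanose is absent, so OxaU is inactive.
Required activator OxaU is absent, so *orvU* is not transcribed.
So OrvU is not produced.
With no repressor bound, *holK* is transcribed.
So HolK is produced and active.
Activator HolK is present, so *lomY* is transcribed.
So LomY is produced and active.
No repressor is bound and LomY is active, so *wexK* is transcribed.

ON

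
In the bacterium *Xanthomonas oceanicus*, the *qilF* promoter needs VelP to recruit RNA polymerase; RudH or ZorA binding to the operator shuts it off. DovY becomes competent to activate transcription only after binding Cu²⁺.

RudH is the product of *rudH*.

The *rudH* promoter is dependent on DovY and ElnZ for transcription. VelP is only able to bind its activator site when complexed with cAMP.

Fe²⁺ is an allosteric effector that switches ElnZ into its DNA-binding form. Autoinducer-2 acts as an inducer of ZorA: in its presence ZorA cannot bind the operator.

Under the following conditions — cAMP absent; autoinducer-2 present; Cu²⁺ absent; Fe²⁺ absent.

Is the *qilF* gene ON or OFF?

OFF

cAMP is absent, so VelP is inactive.
Cu²⁺ is absent, so DovY is inactive.
Fe²⁺ is absent, so ElnZ is inactive.
Required activator DovY is absent, so *rudH* is not transcribed.
So RudH is not produced.
Autoinducer-2 is present, so ZorA is inactive.
Required activator VelP is absent, so *qilF* is not transcribed.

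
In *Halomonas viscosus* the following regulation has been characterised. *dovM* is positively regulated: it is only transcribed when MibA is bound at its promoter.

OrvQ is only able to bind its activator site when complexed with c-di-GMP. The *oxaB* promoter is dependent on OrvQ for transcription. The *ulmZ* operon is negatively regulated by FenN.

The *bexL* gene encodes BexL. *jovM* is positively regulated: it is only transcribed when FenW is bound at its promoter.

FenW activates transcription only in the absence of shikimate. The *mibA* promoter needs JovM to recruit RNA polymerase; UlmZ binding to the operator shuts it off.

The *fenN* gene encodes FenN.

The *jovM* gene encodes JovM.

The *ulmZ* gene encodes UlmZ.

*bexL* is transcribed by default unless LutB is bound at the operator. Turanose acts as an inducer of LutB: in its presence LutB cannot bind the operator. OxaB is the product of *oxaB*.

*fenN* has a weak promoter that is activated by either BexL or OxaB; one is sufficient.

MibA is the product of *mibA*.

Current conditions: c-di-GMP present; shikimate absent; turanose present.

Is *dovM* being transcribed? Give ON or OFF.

Turanose is present, so LutB is inactive.
With no repressor bound, *bexL* is transcribed.
So BexL is produced and active.
c-di-GMP is present, so OrvQ is active.
No repressor is bound and OrvQ is active, so *oxaB* is transcribed.
So OxaB is produced and active.
Activator BexL is present, so *fenN* is transcribed.
So FenN is produced and active.
With repressor FenN bound, *ulmZ* is not transcribed.
So UlmZ is not produced.
Shikimate is absent, so FenW is active.
No repressor is bound and FenW is active, so *jovM* is transcribed.
So JovM is produced and active.
No repressor is bound and JovM is active, so *mibA* is transcribed.
So MibA is produced and active.
No repressor is bound and MibA is active, so *dovM* is transcribed.

ON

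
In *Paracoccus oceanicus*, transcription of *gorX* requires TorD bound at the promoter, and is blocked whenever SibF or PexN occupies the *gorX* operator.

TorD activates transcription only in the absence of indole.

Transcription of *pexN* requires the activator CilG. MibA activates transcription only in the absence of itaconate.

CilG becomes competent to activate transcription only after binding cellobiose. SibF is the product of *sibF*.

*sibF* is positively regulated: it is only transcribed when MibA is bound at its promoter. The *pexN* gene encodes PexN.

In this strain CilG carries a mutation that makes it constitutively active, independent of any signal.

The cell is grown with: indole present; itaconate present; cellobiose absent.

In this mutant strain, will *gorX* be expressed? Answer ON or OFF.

OFF

Itaconate is present, so MibA is inactive.
Required activator MibA is absent, so *sibF* is not transcribed.
So SibF is not produced.
Indole is present, so TorD is inactive.
CilG is constitutively active in this strain.
No repressor is bound and CilG is active, so *pexN* is transcribed.
So PexN is produced and active.
With repressor PexN bound, *gorX* is not transcribed.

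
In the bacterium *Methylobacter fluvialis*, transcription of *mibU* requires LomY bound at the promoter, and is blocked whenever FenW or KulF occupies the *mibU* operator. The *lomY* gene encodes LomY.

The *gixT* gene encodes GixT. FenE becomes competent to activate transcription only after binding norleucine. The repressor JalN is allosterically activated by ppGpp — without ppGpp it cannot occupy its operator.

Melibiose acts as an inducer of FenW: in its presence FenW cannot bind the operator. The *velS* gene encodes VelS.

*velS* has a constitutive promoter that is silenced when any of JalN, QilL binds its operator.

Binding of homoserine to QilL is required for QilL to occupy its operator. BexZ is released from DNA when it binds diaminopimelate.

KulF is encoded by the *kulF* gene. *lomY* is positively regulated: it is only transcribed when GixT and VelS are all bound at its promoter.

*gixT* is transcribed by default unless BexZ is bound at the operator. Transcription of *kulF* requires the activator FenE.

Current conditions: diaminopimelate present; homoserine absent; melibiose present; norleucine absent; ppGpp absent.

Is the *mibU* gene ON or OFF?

ON

Melibiose is present, so FenW is inactive.
Diaminopimelate is present, so BexZ is inactive.
With no repressor bound, *gixT* is transcribed.
So GixT is produced and active.
ppGpp is absent, so JalN is inactive.
Homoserine is absent, so QilL is inactive.
With no repressor bound, *velS* is transcribed.
So VelS is produced and active.
No repressor is bound and GixT and VelS are active, so *lomY* is transcribed.
So LomY is produced and active.
Norleucine is absent, so FenE is inactive.
Required activator FenE is absent, so *kulF* is not transcribed.
So KulF is not produced.
No repressor is bound and LomY is active, so *mibU* is transcribed.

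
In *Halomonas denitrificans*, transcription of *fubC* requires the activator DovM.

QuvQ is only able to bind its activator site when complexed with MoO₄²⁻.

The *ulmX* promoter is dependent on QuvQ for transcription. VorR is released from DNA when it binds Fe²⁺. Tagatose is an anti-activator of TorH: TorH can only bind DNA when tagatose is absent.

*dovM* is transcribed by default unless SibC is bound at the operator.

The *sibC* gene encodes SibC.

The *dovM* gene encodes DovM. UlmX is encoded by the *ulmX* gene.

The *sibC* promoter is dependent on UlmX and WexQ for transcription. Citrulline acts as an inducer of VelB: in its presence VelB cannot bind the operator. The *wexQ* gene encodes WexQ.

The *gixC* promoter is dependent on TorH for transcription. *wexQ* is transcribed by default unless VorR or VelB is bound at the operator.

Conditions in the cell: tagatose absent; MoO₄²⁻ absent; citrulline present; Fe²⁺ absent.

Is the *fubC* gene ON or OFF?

ON

MoO₄²⁻ is absent, so QuvQ is inactive.
Required activator QuvQ is absent, so *ulmX* is not transcribed.
So UlmX is not produced.
Fe²⁺ is absent, so VorR is active.
Citrulline is present, so VelB is inactive.
With repressor VorR bound, *wexQ* is not transcribed.
So WexQ is not produced.
Required activator UlmX is absent, so *sibC* is not transcribed.
So SibC is not produced.
With no repressor bound, *dovM* is transcribed.
So DovM is produced and active.
No repressor is bound and DovM is active, so *fubC* is transcribed.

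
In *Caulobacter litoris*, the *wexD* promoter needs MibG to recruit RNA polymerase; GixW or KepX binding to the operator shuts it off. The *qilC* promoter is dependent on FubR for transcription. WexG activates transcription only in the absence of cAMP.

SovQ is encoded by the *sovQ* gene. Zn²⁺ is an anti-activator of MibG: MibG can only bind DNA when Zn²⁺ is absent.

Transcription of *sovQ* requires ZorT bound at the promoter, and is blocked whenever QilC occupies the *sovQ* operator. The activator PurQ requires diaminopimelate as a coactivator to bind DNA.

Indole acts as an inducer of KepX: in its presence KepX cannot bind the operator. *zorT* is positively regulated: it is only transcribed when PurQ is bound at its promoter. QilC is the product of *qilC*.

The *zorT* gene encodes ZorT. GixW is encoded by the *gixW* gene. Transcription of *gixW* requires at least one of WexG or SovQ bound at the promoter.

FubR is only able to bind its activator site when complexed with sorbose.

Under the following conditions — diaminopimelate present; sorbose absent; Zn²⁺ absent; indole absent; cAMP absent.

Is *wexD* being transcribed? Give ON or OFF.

cAMP is absent, so WexG is active.
Diaminopimelate is present, so PurQ is active.
No repressor is bound and PurQ is active, so *zorT* is transcribed.
So ZorT is produced and active.
Sorbose is absent, so FubR is inactive.
Required activator FubR is absent, so *qilC* is not transcribed.
So QilC is not produced.
No repressor is bound and ZorT is active, so *sovQ* is transcribed.
So SovQ is produced and active.
Activator WexG is present, so *gixW* is transcribed.
So GixW is produced and active.
Zn²⁺ is absent, so MibG is active.
Indole is absent, so KepX is active.
With repressor GixW bound, *wexD* is not transcribed.

OFF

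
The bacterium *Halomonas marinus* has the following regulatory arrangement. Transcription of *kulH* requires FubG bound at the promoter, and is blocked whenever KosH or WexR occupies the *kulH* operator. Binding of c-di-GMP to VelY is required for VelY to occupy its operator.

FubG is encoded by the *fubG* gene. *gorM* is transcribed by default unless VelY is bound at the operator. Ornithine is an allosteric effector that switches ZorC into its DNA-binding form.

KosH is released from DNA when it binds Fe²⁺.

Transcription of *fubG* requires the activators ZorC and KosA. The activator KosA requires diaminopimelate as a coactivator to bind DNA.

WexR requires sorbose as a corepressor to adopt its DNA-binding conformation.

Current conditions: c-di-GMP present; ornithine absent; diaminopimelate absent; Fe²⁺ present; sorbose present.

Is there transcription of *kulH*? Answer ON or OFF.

Fe²⁺ is present, so KosH is inactive.
Sorbose is present, so WexR is active.
Ornithine is absent, so ZorC is inactive.
Diaminopimelate is absent, so KosA is inactive.
Required activator ZorC is absent, so *fubG* is not transcribed.
So FubG is not produced.
With repressor WexR bound, *kulH* is not transcribed.

OFF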